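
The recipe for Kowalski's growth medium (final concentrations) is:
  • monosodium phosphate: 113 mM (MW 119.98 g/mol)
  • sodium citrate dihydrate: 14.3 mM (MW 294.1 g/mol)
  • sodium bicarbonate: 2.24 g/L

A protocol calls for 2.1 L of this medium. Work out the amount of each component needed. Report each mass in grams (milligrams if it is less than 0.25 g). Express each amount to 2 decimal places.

Working volume: 2.1 L.
monosodium phosphate: 113 mmol/L × 119.98 g/mol × 2.1 L ÷ 1000 = 28.47 g
sodium citrate dihydrate: 14.3 mmol/L × 294.1 g/mol × 2.1 L ÷ 1000 = 8.83 g
sodium bicarbonate: 2.24 g/L × 2.1 L = 4.70 g

monosodium phosphate 28.47 g; sodium citrate dihydrate 8.83 g; sodium bicarbonate 4.70 g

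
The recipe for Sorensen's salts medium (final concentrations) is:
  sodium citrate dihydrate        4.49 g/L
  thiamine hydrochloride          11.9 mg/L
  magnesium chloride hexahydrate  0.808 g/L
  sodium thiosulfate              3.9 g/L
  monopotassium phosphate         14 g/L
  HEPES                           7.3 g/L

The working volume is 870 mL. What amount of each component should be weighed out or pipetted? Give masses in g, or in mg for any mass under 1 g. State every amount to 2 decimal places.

sodium citrate dihydrate 3.91 g; thiamine hydrochloride 10.35 mg; magnesium chloride hexahydrate 702.96 mg; sodium thiosulfate 3.39 g; monopotassium phosphate 12.18 g; HEPES 6.35 g

Scale factor relative to 1 L: 0.87.
sodium citrate dihydrate: 4.49 g/L × 0.87 L = 3.91 g
thiamine hydrochloride: 11.9 mg/L × 0.87 L = 10.35 mg
magnesium chloride hexahydrate: 0.808 g/L × 0.87 L = 0.70296 g = 702.96 mg
sodium thiosulfate: 3.9 g/L × 0.87 L = 3.39 g
monopotassium phosphate: 14 g/L × 0.87 L = 12.18 g
HEPES: 7.3 g/L × 0.87 L = 6.35 g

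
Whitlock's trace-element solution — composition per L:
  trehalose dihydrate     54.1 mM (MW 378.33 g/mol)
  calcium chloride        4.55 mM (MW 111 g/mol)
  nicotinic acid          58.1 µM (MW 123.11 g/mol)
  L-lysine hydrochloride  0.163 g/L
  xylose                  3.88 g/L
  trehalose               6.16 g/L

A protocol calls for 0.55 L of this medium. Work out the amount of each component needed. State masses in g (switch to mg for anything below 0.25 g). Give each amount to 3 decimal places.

trehalose dihydrate 11.257 g; calcium chloride 0.278 g; nicotinic acid 3.934 mg; L-lysine hydrochloride 89.650 mg; xylose 2.134 g; trehalose 3.388 g

Scale factor relative to 1 L: 0.55.
trehalose dihydrate: 54.1 mmol/L × 378.33 g/mol × 0.55 L ÷ 1000 = 11.257 g
calcium chloride: 4.55 mmol/L × 111 g/mol × 0.55 L ÷ 1000 = 0.278 g
nicotinic acid: 58.1 µmol/L × 123.11 g/mol × 0.55 L ÷ 1000 = 3.934 mg
L-lysine hydrochloride: 0.163 g/L × 0.55 L = 0.08965 g = 89.650 mg
xylose: 3.88 g/L × 0.55 L = 2.134 g
trehalose: 6.16 g/L × 0.55 L = 3.388 g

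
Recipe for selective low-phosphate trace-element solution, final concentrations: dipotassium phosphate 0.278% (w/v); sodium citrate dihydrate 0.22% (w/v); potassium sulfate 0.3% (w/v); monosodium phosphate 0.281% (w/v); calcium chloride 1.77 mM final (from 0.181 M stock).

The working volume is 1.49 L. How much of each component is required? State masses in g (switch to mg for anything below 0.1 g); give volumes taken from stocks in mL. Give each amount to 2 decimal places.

Scale factor relative to 1 L: 1.49.
dipotassium phosphate: 0.278 g per 100 mL × 1490 mL ÷ 100 = 4.14 g
sodium citrate dihydrate: 0.22 g per 100 mL × 1490 mL ÷ 100 = 3.28 g
potassium sulfate: 0.3 g per 100 mL × 1490 mL ÷ 100 = 4.47 g
monosodium phosphate: 0.281 g per 100 mL × 1490 mL ÷ 100 = 4.19 g
calcium chloride: C1V1 = C2V2 → 1.77 mM × 1490 mL ÷ 181 mM = 14.57 mL

dipotassium phosphate 4.14 g; sodium citrate dihydrate 3.28 g; potassium sulfate 4.47 g; monosodium phosphate 4.19 g; calcium chloride 14.57 mL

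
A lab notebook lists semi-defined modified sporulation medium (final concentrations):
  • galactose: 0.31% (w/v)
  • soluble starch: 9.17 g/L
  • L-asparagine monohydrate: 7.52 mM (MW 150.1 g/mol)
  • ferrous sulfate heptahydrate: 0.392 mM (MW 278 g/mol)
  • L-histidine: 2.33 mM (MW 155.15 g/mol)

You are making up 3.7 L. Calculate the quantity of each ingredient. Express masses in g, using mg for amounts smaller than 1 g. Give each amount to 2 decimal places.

galactose 11.47 g; soluble starch 33.93 g; L-asparagine monohydrate 4.18 g; ferrous sulfate heptahydrate 403.21 mg; L-histidine 1.34 g

Working volume: 3.7 L.
galactose: 0.31 g per 100 mL × 3700 mL ÷ 100 = 11.47 g
soluble starch: 9.17 g/L × 3.7 L = 33.93 g
L-asparagine monohydrate: 7.52 mmol/L × 150.1 g/mol × 3.7 L ÷ 1000 = 4.18 g
ferrous sulfate heptahydrate: 0.392 mmol/L × 278 mg/mmol × 3.7 L = 403.21 mg
L-histidine: 2.33 mmol/L × 155.15 g/mol × 3.7 L ÷ 1000 = 1.34 g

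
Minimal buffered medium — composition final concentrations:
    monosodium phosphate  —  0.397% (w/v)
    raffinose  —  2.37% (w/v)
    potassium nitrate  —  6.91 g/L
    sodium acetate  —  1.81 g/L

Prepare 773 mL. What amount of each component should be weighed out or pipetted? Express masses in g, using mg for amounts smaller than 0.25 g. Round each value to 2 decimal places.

Target volume = 773 mL = 0.773 L.
monosodium phosphate: 0.397 g per 100 mL × 773 mL ÷ 100 = 3.07 g
raffinose: 2.37 g per 100 mL × 773 mL ÷ 100 = 18.32 g
potassium nitrate: 6.91 g/L × 0.773 L = 5.34 g
sodium acetate: 1.81 g/L × 0.773 L = 1.40 g

monosodium phosphate 3.07 g; raffinose 18.32 g; potassium nitrate 5.34 g; sodium acetate 1.40 g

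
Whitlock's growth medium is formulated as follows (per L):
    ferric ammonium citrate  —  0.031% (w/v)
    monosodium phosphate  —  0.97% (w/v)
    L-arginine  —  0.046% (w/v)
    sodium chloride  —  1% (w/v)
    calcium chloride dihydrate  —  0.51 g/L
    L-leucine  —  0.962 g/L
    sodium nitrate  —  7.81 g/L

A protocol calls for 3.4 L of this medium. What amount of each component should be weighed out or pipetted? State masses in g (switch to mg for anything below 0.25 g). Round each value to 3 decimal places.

ferric ammonium citrate 1.054 g; monosodium phosphate 32.980 g; L-arginine 1.564 g; sodium chloride 34.000 g; calcium chloride dihydrate 1.734 g; L-leucine 3.271 g; sodium nitrate 26.554 g

Working volume: 3.4 L.
ferric ammonium citrate: 0.031 g per 100 mL × 3400 mL ÷ 100 = 1.054 g
monosodium phosphate: 0.97 g per 100 mL × 3400 mL ÷ 100 = 32.980 g
L-arginine: 0.046 g per 100 mL × 3400 mL ÷ 100 = 1.564 g
sodium chloride: 1 g per 100 mL × 3400 mL ÷ 100 = 34.000 g
calcium chloride dihydrate: 0.51 g/L × 3.4 L = 1.734 g
L-leucine: 0.962 g/L × 3.4 L = 3.271 g
sodium nitrate: 7.81 g/L × 3.4 L = 26.554 g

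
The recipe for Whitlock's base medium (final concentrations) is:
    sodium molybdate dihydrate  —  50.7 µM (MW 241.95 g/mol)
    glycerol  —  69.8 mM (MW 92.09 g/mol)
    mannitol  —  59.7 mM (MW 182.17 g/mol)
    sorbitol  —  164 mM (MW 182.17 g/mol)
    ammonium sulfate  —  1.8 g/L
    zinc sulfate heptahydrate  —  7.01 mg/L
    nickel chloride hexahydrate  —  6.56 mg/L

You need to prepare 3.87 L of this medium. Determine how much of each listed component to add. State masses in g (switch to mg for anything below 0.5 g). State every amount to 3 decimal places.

Working volume: 3.87 L.
sodium molybdate dihydrate: 50.7 µmol/L × 241.95 g/mol × 3.87 L ÷ 1000 = 47.473 mg
glycerol: 69.8 mmol/L × 92.09 g/mol × 3.87 L ÷ 1000 = 24.876 g
mannitol: 59.7 mmol/L × 182.17 g/mol × 3.87 L ÷ 1000 = 42.088 g
sorbitol: 164 mmol/L × 182.17 g/mol × 3.87 L ÷ 1000 = 115.620 g
ammonium sulfate: 1.8 g/L × 3.87 L = 6.966 g
zinc sulfate heptahydrate: 7.01 mg/L × 3.87 L = 27.129 mg
nickel chloride hexahydrate: 6.56 mg/L × 3.87 L = 25.387 mg

sodium molybdate dihydrate 47.473 mg; glycerol 24.876 g; mannitol 42.088 g; sorbitol 115.620 g; ammonium sulfate 6.966 g; zinc sulfate heptahydrate 27.129 mg; nickel chloride hexahydrate 25.387 mg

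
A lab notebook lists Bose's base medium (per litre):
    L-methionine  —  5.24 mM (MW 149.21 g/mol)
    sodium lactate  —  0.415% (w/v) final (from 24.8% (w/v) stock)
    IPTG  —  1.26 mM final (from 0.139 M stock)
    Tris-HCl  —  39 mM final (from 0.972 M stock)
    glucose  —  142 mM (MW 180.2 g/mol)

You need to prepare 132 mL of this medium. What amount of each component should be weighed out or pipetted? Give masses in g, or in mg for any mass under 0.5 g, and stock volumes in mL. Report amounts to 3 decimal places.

L-methionine 103.206 mg; sodium lactate 2.209 mL; IPTG 1.197 mL; Tris-HCl 5.296 mL; glucose 3.378 g

Target volume = 132 mL = 0.132 L.
L-methionine: 5.24 mmol/L × 149.21 mg/mmol × 0.132 L = 103.206 mg
sodium lactate: dilute stock: 0.415% ÷ 24.8% × 132 mL = 2.209 mL
IPTG: dilute stock: 1.26 mM × 132 mL ÷ 139 mM = 1.197 mL
Tris-HCl: V = C2·V2/C1 = 39 mM × 132 mL ÷ 972 mM = 5.296 mL
glucose: 142 mmol/L × 180.2 g/mol × 0.132 L ÷ 1000 = 3.378 g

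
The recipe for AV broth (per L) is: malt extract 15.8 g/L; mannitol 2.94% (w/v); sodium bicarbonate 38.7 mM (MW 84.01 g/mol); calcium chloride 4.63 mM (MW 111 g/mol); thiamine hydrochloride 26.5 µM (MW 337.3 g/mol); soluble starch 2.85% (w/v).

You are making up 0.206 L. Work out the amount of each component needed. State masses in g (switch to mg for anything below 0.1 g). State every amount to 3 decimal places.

malt extract 3.255 g; mannitol 6.056 g; sodium bicarbonate 0.670 g; calcium chloride 0.106 g; thiamine hydrochloride 1.841 mg; soluble starch 5.871 g

Working volume: 0.206 L.
malt extract: 15.8 g/L × 0.206 L = 3.255 g
mannitol: 2.94% w/v = 29.4 g/L → 29.4 × 0.206 L = 6.056 g
sodium bicarbonate: 38.7 mmol/L × 84.01 g/mol × 0.206 L ÷ 1000 = 0.670 g
calcium chloride: 4.63 mmol/L × 111 g/mol × 0.206 L ÷ 1000 = 0.106 g
thiamine hydrochloride: 26.5 µmol/L × 337.3 g/mol × 0.206 L ÷ 1000 = 1.841 mg
soluble starch: 2.85% w/v = 28.5 g/L → 28.5 × 0.206 L = 5.871 g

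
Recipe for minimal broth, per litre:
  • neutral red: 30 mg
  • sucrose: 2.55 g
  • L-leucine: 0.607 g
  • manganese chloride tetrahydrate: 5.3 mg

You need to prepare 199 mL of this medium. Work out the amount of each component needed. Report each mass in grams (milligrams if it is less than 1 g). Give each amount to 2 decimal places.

neutral red 5.97 mg; sucrose 507.45 mg; L-leucine 120.79 mg; manganese chloride tetrahydrate 1.05 mg

Ratio of target to recipe volume: 199 / 1000 = 0.199.
neutral red: 30 mg × (199 mL / 1000 mL) = 5.97 mg
sucrose: 2.55 g × (199 mL / 1000 mL) = 0.50745 g = 507.45 mg
L-leucine: 0.607 g × (199 mL / 1000 mL) = 0.120793 g = 120.79 mg
manganese chloride tetrahydrate: 5.3 mg × (199 mL / 1000 mL) = 1.05 mg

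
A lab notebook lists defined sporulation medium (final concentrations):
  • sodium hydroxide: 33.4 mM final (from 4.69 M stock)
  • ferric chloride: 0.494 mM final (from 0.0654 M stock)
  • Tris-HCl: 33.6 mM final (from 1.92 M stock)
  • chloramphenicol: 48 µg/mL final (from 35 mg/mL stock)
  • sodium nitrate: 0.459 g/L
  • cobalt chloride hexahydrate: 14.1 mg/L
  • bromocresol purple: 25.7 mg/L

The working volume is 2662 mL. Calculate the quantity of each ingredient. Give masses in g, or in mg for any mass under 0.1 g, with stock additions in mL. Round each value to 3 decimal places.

sodium hydroxide 18.958 mL; ferric chloride 20.107 mL; Tris-HCl 46.585 mL; chloramphenicol 3.651 mL; sodium nitrate 1.222 g; cobalt chloride hexahydrate 37.534 mg; bromocresol purple 68.413 mg

Working volume: 2662 mL = 2.662 L.
sodium hydroxide: C1V1 = C2V2 → 33.4 mM × 2662 mL ÷ 4690 mM = 18.958 mL
ferric chloride: V = C2·V2/C1 = 0.494 mM × 2662 mL ÷ 65.4 mM = 20.107 mL
Tris-HCl: dilute stock: 33.6 mM × 2662 mL ÷ 1920 mM = 46.585 mL
chloramphenicol: C1V1 = C2V2 → 48 µg/mL × 2662 mL ÷ 35000 µg/mL = 3.651 mL
sodium nitrate: 0.459 g/L × 2.662 L = 1.222 g
cobalt chloride hexahydrate: 14.1 mg/L × 2.662 L = 37.534 mg
bromocresol purple: 25.7 mg/L × 2.662 L = 68.413 mg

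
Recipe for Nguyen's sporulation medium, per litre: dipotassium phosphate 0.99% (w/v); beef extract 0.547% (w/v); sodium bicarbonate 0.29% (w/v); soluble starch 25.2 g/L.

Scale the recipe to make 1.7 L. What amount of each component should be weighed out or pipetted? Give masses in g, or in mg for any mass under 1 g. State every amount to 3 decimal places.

dipotassium phosphate 16.830 g; beef extract 9.299 g; sodium bicarbonate 4.930 g; soluble starch 42.840 g

Scale factor relative to 1 L: 1.7.
dipotassium phosphate: 0.99 g per 100 mL × 1700 mL ÷ 100 = 16.830 g
beef extract: 0.547 g per 100 mL × 1700 mL ÷ 100 = 9.299 g
sodium bicarbonate: 0.29 g per 100 mL × 1700 mL ÷ 100 = 4.930 g
soluble starch: 25.2 g/L × 1.7 L = 42.840 g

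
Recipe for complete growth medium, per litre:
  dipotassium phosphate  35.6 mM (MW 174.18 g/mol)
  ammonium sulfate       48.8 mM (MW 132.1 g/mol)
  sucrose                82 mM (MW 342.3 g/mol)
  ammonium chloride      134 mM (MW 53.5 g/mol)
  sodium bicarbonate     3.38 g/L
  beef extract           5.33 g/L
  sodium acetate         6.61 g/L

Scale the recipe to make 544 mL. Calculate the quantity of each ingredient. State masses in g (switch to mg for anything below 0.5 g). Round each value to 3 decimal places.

dipotassium phosphate 3.373 g; ammonium sulfate 3.507 g; sucrose 15.269 g; ammonium chloride 3.900 g; sodium bicarbonate 1.839 g; beef extract 2.900 g; sodium acetate 3.596 g

Target volume = 544 mL = 0.544 L.
dipotassium phosphate: 35.6 mmol/L × 174.18 g/mol × 0.544 L ÷ 1000 = 3.373 g
ammonium sulfate: 48.8 mmol/L × 132.1 g/mol × 0.544 L ÷ 1000 = 3.507 g
sucrose: 82 mmol/L × 342.3 g/mol × 0.544 L ÷ 1000 = 15.269 g
ammonium chloride: 134 mmol/L × 53.5 g/mol × 0.544 L ÷ 1000 = 3.900 g
sodium bicarbonate: 3.38 g/L × 0.544 L = 1.839 g
beef extract: 5.33 g/L × 0.544 L = 2.900 g
sodium acetate: 6.61 g/L × 0.544 L = 3.596 g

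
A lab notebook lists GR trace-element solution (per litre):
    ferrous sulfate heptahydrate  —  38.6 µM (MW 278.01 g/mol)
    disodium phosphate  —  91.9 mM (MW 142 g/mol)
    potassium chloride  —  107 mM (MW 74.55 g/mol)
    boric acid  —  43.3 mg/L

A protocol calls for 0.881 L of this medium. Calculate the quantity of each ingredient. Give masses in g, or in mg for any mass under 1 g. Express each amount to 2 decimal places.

ferrous sulfate heptahydrate 9.45 mg; disodium phosphate 11.50 g; potassium chloride 7.03 g; boric acid 38.15 mg

Scale factor relative to 1 L: 0.881.
ferrous sulfate heptahydrate: 38.6 µmol/L × 278.01 g/mol × 0.881 L ÷ 1000 = 9.45 mg
disodium phosphate: 91.9 mmol/L × 142 g/mol × 0.881 L ÷ 1000 = 11.50 g
potassium chloride: 107 mmol/L × 74.55 g/mol × 0.881 L ÷ 1000 = 7.03 g
boric acid: 43.3 mg/L × 0.881 L = 38.15 mg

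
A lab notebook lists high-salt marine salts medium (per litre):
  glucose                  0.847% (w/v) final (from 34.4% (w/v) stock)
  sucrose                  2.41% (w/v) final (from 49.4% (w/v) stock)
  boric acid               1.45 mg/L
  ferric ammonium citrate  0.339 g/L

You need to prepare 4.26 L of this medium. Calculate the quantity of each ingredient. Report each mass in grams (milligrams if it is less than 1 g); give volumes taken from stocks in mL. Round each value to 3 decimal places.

Working volume: 4.26 L.
glucose: V = C2·V2/C1 = 0.847% ÷ 34.4% × 4260 mL = 104.890 mL
sucrose: dilute stock: 2.41% ÷ 49.4% × 4260 mL = 207.826 mL
boric acid: 1.45 mg/L × 4.26 L = 6.177 mg
ferric ammonium citrate: 0.339 g/L × 4.26 L = 1.444 g

glucose 104.890 mL; sucrose 207.826 mL; boric acid 6.177 mg; ferric ammonium citrate 1.444 g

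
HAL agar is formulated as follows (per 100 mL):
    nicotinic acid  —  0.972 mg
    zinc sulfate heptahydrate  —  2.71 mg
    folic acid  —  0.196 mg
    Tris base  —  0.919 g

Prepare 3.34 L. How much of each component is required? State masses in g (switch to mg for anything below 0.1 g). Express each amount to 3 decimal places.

Ratio of target to recipe volume: 3340 / 100 = 33.4.
nicotinic acid: 0.972 mg × (3340 mL / 100 mL) = 32.465 mg
zinc sulfate heptahydrate: 2.71 mg × (3340 mL / 100 mL) = 90.514 mg
folic acid: 0.196 mg × (3340 mL / 100 mL) = 6.546 mg
Tris base: 0.919 g × (3340 mL / 100 mL) = 30.695 g

nicotinic acid 32.465 mg; zinc sulfate heptahydrate 90.514 mg; folic acid 6.546 mg; Tris base 30.695 g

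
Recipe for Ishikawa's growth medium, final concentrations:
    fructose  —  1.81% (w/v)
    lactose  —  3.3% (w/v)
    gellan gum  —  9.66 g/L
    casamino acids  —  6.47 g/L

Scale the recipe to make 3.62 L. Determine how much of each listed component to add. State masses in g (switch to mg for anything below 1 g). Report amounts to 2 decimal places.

Scale factor relative to 1 L: 3.62.
fructose: 1.81 g per 100 mL × 3620 mL ÷ 100 = 65.52 g
lactose: 3.3 g per 100 mL × 3620 mL ÷ 100 = 119.46 g
gellan gum: 9.66 g/L × 3.62 L = 34.97 g
casamino acids: 6.47 g/L × 3.62 L = 23.42 g

fructose 65.52 g; lactose 119.46 g; gellan gum 34.97 g; casamino acids 23.42 g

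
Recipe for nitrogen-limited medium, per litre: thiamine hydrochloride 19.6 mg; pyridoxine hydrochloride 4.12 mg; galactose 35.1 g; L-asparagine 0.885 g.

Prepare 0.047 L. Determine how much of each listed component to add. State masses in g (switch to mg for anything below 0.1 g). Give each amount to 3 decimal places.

Scale factor = 47 mL / 1000 mL = 0.047.
thiamine hydrochloride: 19.6 mg × (47 mL / 1000 mL) = 0.921 mg
pyridoxine hydrochloride: 4.12 mg × (47 mL / 1000 mL) = 0.194 mg
galactose: 35.1 g × (47 mL / 1000 mL) = 1.650 g
L-asparagine: 0.885 g × (47 mL / 1000 mL) = 0.041595 g = 41.595 mg

thiamine hydrochloride 0.921 mg; pyridoxine hydrochloride 0.194 mg; galactose 1.650 g; L-asparagine 41.595 mg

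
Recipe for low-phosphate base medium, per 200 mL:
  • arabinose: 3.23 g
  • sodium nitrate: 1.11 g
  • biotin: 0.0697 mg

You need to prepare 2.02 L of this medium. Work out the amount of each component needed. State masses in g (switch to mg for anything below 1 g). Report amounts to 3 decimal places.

Ratio of target to recipe volume: 2020 / 200 = 10.1.
arabinose: 3.23 g × (2020 mL / 200 mL) = 32.623 g
sodium nitrate: 1.11 g × (2020 mL / 200 mL) = 11.211 g
biotin: 0.0697 mg × (2020 mL / 200 mL) = 0.704 mg

arabinose 32.623 g; sodium nitrate 11.211 g; biotin 0.704 mg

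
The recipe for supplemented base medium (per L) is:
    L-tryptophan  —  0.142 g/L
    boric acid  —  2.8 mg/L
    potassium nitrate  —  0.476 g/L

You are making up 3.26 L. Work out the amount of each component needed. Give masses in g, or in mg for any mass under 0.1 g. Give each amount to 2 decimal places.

Scale factor relative to 1 L: 3.26.
L-tryptophan: 0.142 g/L × 3.26 L = 0.46 g
boric acid: 2.8 mg/L × 3.26 L = 9.13 mg
potassium nitrate: 0.476 g/L × 3.26 L = 1.55 g

L-tryptophan 0.46 g; boric acid 9.13 mg; potassium nitrate 1.55 g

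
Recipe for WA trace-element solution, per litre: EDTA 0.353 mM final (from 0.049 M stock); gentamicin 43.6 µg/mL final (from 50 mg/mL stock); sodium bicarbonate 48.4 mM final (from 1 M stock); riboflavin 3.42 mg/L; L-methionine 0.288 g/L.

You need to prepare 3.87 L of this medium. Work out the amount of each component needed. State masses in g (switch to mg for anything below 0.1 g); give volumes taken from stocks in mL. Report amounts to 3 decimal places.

Scale factor relative to 1 L: 3.87.
EDTA: dilute stock: 0.353 mM × 3870 mL ÷ 49 mM = 27.880 mL
gentamicin: dilute stock: 43.6 µg/mL × 3870 mL ÷ 50000 µg/mL = 3.375 mL
sodium bicarbonate: dilute stock: 48.4 mM × 3870 mL ÷ 1000 mM = 187.308 mL
riboflavin: 3.42 mg/L × 3.87 L = 13.235 mg
L-methionine: 0.288 g/L × 3.87 L = 1.115 g

EDTA 27.880 mL; gentamicin 3.375 mL; sodium bicarbonate 187.308 mL; riboflavin 13.235 mg; L-methionine 1.115 g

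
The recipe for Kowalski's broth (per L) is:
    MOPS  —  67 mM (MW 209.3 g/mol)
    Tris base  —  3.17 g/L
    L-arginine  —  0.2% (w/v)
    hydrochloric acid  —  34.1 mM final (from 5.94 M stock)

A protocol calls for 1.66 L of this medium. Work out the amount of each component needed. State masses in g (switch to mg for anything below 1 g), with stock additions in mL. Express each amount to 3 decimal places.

Scale factor relative to 1 L: 1.66.
MOPS: 67 mmol/L × 209.3 g/mol × 1.66 L ÷ 1000 = 23.278 g
Tris base: 3.17 g/L × 1.66 L = 5.262 g
L-arginine: 0.2 g per 100 mL × 1660 mL ÷ 100 = 3.320 g
hydrochloric acid: V = C2·V2/C1 = 34.1 mM × 1660 mL ÷ 5940 mM = 9.530 mL

MOPS 23.278 g; Tris base 5.262 g; L-arginine 3.320 g; hydrochloric acid 9.530 mL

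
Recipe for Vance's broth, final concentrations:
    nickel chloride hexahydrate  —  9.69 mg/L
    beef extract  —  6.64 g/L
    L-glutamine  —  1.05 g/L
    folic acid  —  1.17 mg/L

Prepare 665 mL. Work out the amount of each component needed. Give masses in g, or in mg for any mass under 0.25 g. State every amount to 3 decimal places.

nickel chloride hexahydrate 6.444 mg; beef extract 4.416 g; L-glutamine 0.698 g; folic acid 0.778 mg

Target volume = 665 mL = 0.665 L.
nickel chloride hexahydrate: 9.69 mg/L × 0.665 L = 6.444 mg
beef extract: 6.64 g/L × 0.665 L = 4.416 g
L-glutamine: 1.05 g/L × 0.665 L = 0.698 g
folic acid: 1.17 mg/L × 0.665 L = 0.778 mg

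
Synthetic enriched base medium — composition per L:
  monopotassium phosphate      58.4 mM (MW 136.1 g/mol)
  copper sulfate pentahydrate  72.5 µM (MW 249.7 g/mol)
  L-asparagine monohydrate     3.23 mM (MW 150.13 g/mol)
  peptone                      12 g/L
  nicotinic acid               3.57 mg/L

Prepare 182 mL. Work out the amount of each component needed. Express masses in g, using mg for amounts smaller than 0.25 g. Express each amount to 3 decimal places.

Scale factor relative to 1 L: 0.182.
monopotassium phosphate: 58.4 mmol/L × 136.1 g/mol × 0.182 L ÷ 1000 = 1.447 g
copper sulfate pentahydrate: 72.5 µmol/L × 249.7 g/mol × 0.182 L ÷ 1000 = 3.295 mg
L-asparagine monohydrate: 3.23 mmol/L × 150.13 mg/mmol × 0.182 L = 88.255 mg
peptone: 12 g/L × 0.182 L = 2.184 g
nicotinic acid: 3.57 mg/L × 0.182 L = 0.650 mg

monopotassium phosphate 1.447 g; copper sulfate pentahydrate 3.295 mg; L-asparagine monohydrate 88.255 mg; peptone 2.184 g; nicotinic acid 0.650 mg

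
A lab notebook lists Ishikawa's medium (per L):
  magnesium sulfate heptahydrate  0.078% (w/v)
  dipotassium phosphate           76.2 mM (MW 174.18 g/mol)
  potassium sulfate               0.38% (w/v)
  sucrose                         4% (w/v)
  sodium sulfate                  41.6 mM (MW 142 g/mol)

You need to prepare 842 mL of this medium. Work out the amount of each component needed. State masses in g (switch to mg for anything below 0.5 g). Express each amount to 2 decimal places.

magnesium sulfate heptahydrate 0.66 g; dipotassium phosphate 11.18 g; potassium sulfate 3.20 g; sucrose 33.68 g; sodium sulfate 4.97 g

Scale factor relative to 1 L: 0.842.
magnesium sulfate heptahydrate: 0.078 g per 100 mL × 842 mL ÷ 100 = 0.66 g
dipotassium phosphate: 76.2 mmol/L × 174.18 g/mol × 0.842 L ÷ 1000 = 11.18 g
potassium sulfate: 0.38 g per 100 mL × 842 mL ÷ 100 = 3.20 g
sucrose: 4% w/v = 40 g/L → 40 × 0.842 L = 33.68 g
sodium sulfate: 41.6 mmol/L × 142 g/mol × 0.842 L ÷ 1000 = 4.97 g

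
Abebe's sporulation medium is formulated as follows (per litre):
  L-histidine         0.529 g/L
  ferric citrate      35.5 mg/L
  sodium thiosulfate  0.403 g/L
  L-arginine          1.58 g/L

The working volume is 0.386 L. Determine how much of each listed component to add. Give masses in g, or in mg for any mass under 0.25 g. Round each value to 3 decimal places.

Scale factor relative to 1 L: 0.386.
L-histidine: 0.529 g/L × 0.386 L = 0.204194 g = 204.194 mg
ferric citrate: 35.5 mg/L × 0.386 L = 13.703 mg
sodium thiosulfate: 0.403 g/L × 0.386 L = 0.155558 g = 155.558 mg
L-arginine: 1.58 g/L × 0.386 L = 0.610 g

L-histidine 204.194 mg; ferric citrate 13.703 mg; sodium thiosulfate 155.558 mg; L-arginine 0.610 g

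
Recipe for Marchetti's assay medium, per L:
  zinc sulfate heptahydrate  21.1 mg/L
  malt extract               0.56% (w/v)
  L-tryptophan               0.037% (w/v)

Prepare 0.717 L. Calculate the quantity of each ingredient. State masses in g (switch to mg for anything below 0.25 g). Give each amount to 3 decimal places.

zinc sulfate heptahydrate 15.129 mg; malt extract 4.015 g; L-tryptophan 0.265 g

Working volume: 0.717 L.
zinc sulfate heptahydrate: 21.1 mg/L × 0.717 L = 15.129 mg
malt extract: 0.56% w/v = 5.6 g/L → 5.6 × 0.717 L = 4.015 g
L-tryptophan: 0.037 g per 100 mL × 717 mL ÷ 100 = 0.265 g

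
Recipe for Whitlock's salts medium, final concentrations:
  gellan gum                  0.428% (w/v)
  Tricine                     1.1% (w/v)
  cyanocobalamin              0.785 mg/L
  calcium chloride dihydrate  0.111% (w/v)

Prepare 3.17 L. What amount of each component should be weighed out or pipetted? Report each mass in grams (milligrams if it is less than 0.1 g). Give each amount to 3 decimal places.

Working volume: 3.17 L.
gellan gum: 0.428% w/v = 4.28 g/L → 4.28 × 3.17 L = 13.568 g
Tricine: 1.1% w/v = 11 g/L → 11 × 3.17 L = 34.870 g
cyanocobalamin: 0.785 mg/L × 3.17 L = 2.488 mg
calcium chloride dihydrate: 0.111% w/v = 1.11 g/L → 1.11 × 3.17 L = 3.519 g

gellan gum 13.568 g; Tricine 34.870 g; cyanocobalamin 2.488 mg; calcium chloride dihydrate 3.519 g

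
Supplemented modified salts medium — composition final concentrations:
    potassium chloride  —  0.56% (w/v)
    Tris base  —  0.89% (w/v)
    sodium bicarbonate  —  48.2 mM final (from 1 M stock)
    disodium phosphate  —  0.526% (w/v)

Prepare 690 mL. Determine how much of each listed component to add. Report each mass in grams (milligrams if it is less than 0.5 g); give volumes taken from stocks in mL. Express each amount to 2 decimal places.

Target volume = 690 mL = 0.69 L.
potassium chloride: 0.56% w/v = 5.6 g/L → 5.6 × 0.69 L = 3.86 g
Tris base: 0.89 g per 100 mL × 690 mL ÷ 100 = 6.14 g
sodium bicarbonate: C1V1 = C2V2 → 48.2 mM × 690 mL ÷ 1000 mM = 33.26 mL
disodium phosphate: 0.526 g per 100 mL × 690 mL ÷ 100 = 3.63 g

potassium chloride 3.86 g; Tris base 6.14 g; sodium bicarbonate 33.26 mL; disodium phosphate 3.63 g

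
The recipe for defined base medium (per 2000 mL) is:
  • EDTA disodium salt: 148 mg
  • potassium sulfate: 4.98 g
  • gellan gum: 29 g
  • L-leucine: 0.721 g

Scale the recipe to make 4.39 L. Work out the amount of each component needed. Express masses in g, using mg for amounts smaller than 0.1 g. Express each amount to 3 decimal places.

EDTA disodium salt 0.325 g; potassium sulfate 10.931 g; gellan gum 63.655 g; L-leucine 1.583 g

Scale factor = 4390 mL / 2000 mL = 2.195.
EDTA disodium salt: 148 mg × (4390 mL / 2000 mL) = 324.86 mg = 0.325 g
potassium sulfate: 4.98 g × (4390 mL / 2000 mL) = 10.931 g
gellan gum: 29 g × (4390 mL / 2000 mL) = 63.655 g
L-leucine: 0.721 g × (4390 mL / 2000 mL) = 1.583 g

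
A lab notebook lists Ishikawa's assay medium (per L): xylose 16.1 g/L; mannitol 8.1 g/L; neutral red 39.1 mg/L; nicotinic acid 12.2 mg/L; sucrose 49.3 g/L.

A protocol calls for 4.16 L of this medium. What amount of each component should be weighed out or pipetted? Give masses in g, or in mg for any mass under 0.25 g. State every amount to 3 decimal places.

xylose 66.976 g; mannitol 33.696 g; neutral red 162.656 mg; nicotinic acid 50.752 mg; sucrose 205.088 g

Working volume: 4.16 L.
xylose: 16.1 g/L × 4.16 L = 66.976 g
mannitol: 8.1 g/L × 4.16 L = 33.696 g
neutral red: 39.1 mg/L × 4.16 L = 162.656 mg
nicotinic acid: 12.2 mg/L × 4.16 L = 50.752 mg
sucrose: 49.3 g/L × 4.16 L = 205.088 g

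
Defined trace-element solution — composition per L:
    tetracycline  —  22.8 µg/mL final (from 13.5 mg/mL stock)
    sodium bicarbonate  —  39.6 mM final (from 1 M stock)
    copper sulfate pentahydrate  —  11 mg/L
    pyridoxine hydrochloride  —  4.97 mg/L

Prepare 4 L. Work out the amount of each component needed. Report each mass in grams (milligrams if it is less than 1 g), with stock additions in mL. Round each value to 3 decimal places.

Working volume: 4 L.
tetracycline: C1V1 = C2V2 → 22.8 µg/mL × 4000 mL ÷ 13500 µg/mL = 6.756 mL
sodium bicarbonate: C1V1 = C2V2 → 39.6 mM × 4000 mL ÷ 1000 mM = 158.400 mL
copper sulfate pentahydrate: 11 mg/L × 4 L = 44.000 mg
pyridoxine hydrochloride: 4.97 mg/L × 4 L = 19.880 mg

tetracycline 6.756 mL; sodium bicarbonate 158.400 mL; copper sulfate pentahydrate 44.000 mg; pyridoxine hydrochloride 19.880 mg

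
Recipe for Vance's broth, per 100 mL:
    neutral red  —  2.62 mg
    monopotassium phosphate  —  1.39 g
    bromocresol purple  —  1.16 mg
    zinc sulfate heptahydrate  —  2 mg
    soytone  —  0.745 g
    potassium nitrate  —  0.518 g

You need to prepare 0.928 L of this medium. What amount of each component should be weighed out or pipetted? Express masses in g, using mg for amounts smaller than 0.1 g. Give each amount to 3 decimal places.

neutral red 24.314 mg; monopotassium phosphate 12.899 g; bromocresol purple 10.765 mg; zinc sulfate heptahydrate 18.560 mg; soytone 6.914 g; potassium nitrate 4.807 g

Scale factor = 928 mL / 100 mL = 9.28.
neutral red: 2.62 mg × (928 mL / 100 mL) = 24.314 mg
monopotassium phosphate: 1.39 g × (928 mL / 100 mL) = 12.899 g
bromocresol purple: 1.16 mg × (928 mL / 100 mL) = 10.765 mg
zinc sulfate heptahydrate: 2 mg × (928 mL / 100 mL) = 18.560 mg
soytone: 0.745 g × (928 mL / 100 mL) = 6.914 g
potassium nitrate: 0.518 g × (928 mL / 100 mL) = 4.807 g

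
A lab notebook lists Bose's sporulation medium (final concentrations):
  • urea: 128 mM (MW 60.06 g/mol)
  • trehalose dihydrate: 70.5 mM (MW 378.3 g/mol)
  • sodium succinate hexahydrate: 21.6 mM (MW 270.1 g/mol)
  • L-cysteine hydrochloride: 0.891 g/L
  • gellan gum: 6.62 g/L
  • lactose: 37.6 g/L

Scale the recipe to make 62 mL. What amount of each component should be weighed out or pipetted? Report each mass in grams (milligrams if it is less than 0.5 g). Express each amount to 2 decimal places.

Working volume: 62 mL = 0.062 L.
urea: 128 mmol/L × 60.06 mg/mmol × 0.062 L = 476.64 mg
trehalose dihydrate: 70.5 mmol/L × 378.3 g/mol × 0.062 L ÷ 1000 = 1.65 g
sodium succinate hexahydrate: 21.6 mmol/L × 270.1 mg/mmol × 0.062 L = 361.72 mg
L-cysteine hydrochloride: 0.891 g/L × 0.062 L = 0.055242 g = 55.24 mg
gellan gum: 6.62 g/L × 0.062 L = 0.41044 g = 410.44 mg
lactose: 37.6 g/L × 0.062 L = 2.33 g

urea 476.64 mg; trehalose dihydrate 1.65 g; sodium succinate hexahydrate 361.72 mg; L-cysteine hydrochloride 55.24 mg; gellan gum 410.44 mg; lactose 2.33 g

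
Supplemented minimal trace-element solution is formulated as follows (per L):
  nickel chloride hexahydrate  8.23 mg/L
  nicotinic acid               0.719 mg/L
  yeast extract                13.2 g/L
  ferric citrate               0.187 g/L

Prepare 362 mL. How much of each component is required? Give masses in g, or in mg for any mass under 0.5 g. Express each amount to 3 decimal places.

Target volume = 362 mL = 0.362 L.
nickel chloride hexahydrate: 8.23 mg/L × 0.362 L = 2.979 mg
nicotinic acid: 0.719 mg/L × 0.362 L = 0.260 mg
yeast extract: 13.2 g/L × 0.362 L = 4.778 g
ferric citrate: 0.187 g/L × 0.362 L = 0.067694 g = 67.694 mg

nickel chloride hexahydrate 2.979 mg; nicotinic acid 0.260 mg; yeast extract 4.778 g; ferric citrate 67.694 mg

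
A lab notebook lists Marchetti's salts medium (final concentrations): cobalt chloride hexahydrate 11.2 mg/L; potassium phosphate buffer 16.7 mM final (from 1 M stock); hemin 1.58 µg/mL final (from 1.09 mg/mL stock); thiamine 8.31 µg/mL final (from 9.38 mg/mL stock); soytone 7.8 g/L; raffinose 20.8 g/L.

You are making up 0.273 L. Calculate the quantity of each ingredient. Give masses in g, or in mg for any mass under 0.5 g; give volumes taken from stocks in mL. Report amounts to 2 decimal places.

cobalt chloride hexahydrate 3.06 mg; potassium phosphate buffer 4.56 mL; hemin 0.40 mL; thiamine 0.24 mL; soytone 2.13 g; raffinose 5.68 g

Working volume: 0.273 L.
cobalt chloride hexahydrate: 11.2 mg/L × 0.273 L = 3.06 mg
potassium phosphate buffer: dilute stock: 16.7 mM × 273 mL ÷ 1000 mM = 4.56 mL
hemin: dilute stock: 1.58 µg/mL × 273 mL ÷ 1090 µg/mL = 0.40 mL
thiamine: V = C2·V2/C1 = 8.31 µg/mL × 273 mL ÷ 9380 µg/mL = 0.24 mL
soytone: 7.8 g/L × 0.273 L = 2.13 g
raffinose: 20.8 g/L × 0.273 L = 5.68 g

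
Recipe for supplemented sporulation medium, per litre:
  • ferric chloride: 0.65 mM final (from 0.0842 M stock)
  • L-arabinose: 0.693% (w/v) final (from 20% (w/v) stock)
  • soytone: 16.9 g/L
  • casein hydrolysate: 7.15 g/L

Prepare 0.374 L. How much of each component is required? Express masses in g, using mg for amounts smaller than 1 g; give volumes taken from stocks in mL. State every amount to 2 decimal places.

ferric chloride 2.89 mL; L-arabinose 12.96 mL; soytone 6.32 g; casein hydrolysate 2.67 g

Working volume: 0.374 L.
ferric chloride: V = C2·V2/C1 = 0.65 mM × 374 mL ÷ 84.2 mM = 2.89 mL
L-arabinose: V = C2·V2/C1 = 0.693% ÷ 20% × 374 mL = 12.96 mL
soytone: 16.9 g/L × 0.374 L = 6.32 g
casein hydrolysate: 7.15 g/L × 0.374 L = 2.67 g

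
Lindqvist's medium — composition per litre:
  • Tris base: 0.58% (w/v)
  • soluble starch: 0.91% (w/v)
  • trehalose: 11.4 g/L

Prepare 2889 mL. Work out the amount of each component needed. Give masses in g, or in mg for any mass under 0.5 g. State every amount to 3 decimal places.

Target volume = 2889 mL = 2.889 L.
Tris base: 0.58% w/v = 5.8 g/L → 5.8 × 2.889 L = 16.756 g
soluble starch: 0.91 g per 100 mL × 2889 mL ÷ 100 = 26.290 g
trehalose: 11.4 g/L × 2.889 L = 32.935 g

Tris base 16.756 g; soluble starch 26.290 g; trehalose 32.935 g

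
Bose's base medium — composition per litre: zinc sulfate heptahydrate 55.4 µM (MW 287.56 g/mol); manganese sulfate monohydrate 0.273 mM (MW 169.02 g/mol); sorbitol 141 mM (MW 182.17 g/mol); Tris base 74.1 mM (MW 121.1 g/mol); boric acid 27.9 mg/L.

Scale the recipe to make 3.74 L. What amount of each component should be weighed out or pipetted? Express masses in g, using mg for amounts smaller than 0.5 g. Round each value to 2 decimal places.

Scale factor relative to 1 L: 3.74.
zinc sulfate heptahydrate: 55.4 µmol/L × 287.56 g/mol × 3.74 L ÷ 1000 = 59.58 mg
manganese sulfate monohydrate: 0.273 mmol/L × 169.02 mg/mmol × 3.74 L = 172.57 mg
sorbitol: 141 mmol/L × 182.17 g/mol × 3.74 L ÷ 1000 = 96.07 g
Tris base: 74.1 mmol/L × 121.1 g/mol × 3.74 L ÷ 1000 = 33.56 g
boric acid: 27.9 mg/L × 3.74 L = 104.35 mg

zinc sulfate heptahydrate 59.58 mg; manganese sulfate monohydrate 172.57 mg; sorbitol 96.07 g; Tris base 33.56 g; boric acid 104.35 mg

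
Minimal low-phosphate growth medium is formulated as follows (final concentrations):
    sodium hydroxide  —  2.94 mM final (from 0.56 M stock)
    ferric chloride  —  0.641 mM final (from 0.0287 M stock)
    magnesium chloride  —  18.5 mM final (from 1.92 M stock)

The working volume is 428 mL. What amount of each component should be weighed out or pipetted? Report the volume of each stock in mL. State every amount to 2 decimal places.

Working volume: 428 mL = 0.428 L.
sodium hydroxide: V = C2·V2/C1 = 2.94 mM × 428 mL ÷ 560 mM = 2.25 mL
ferric chloride: C1V1 = C2V2 → 0.641 mM × 428 mL ÷ 28.7 mM = 9.56 mL
magnesium chloride: V = C2·V2/C1 = 18.5 mM × 428 mL ÷ 1920 mM = 4.12 mL

sodium hydroxide 2.25 mL; ferric chloride 9.56 mL; magnesium chloride 4.12 mL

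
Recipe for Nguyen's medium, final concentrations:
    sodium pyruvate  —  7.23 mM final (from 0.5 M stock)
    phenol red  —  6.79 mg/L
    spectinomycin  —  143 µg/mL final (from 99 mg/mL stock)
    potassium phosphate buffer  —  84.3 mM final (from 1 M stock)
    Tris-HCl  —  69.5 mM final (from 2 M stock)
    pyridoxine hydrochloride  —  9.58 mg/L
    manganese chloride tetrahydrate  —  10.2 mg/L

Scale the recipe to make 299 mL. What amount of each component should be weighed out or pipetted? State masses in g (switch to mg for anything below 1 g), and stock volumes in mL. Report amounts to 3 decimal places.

sodium pyruvate 4.324 mL; phenol red 2.030 mg; spectinomycin 0.432 mL; potassium phosphate buffer 25.206 mL; Tris-HCl 10.390 mL; pyridoxine hydrochloride 2.864 mg; manganese chloride tetrahydrate 3.050 mg

Scale factor relative to 1 L: 0.299.
sodium pyruvate: C1V1 = C2V2 → 7.23 mM × 299 mL ÷ 500 mM = 4.324 mL
phenol red: 6.79 mg/L × 0.299 L = 2.030 mg
spectinomycin: dilute stock: 143 µg/mL × 299 mL ÷ 99000 µg/mL = 0.432 mL
potassium phosphate buffer: C1V1 = C2V2 → 84.3 mM × 299 mL ÷ 1000 mM = 25.206 mL
Tris-HCl: V = C2·V2/C1 = 69.5 mM × 299 mL ÷ 2000 mM = 10.390 mL
pyridoxine hydrochloride: 9.58 mg/L × 0.299 L = 2.864 mg
manganese chloride tetrahydrate: 10.2 mg/L × 0.299 L = 3.050 mg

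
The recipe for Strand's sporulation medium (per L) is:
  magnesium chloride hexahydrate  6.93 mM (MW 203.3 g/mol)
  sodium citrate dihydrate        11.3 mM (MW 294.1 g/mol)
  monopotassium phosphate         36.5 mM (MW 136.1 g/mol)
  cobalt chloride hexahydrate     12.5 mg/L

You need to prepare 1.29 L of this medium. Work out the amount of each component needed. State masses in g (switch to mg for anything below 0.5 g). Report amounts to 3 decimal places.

Working volume: 1.29 L.
magnesium chloride hexahydrate: 6.93 mmol/L × 203.3 g/mol × 1.29 L ÷ 1000 = 1.817 g
sodium citrate dihydrate: 11.3 mmol/L × 294.1 g/mol × 1.29 L ÷ 1000 = 4.287 g
monopotassium phosphate: 36.5 mmol/L × 136.1 g/mol × 1.29 L ÷ 1000 = 6.408 g
cobalt chloride hexahydrate: 12.5 mg/L × 1.29 L = 16.125 mg

magnesium chloride hexahydrate 1.817 g; sodium citrate dihydrate 4.287 g; monopotassium phosphate 6.408 g; cobalt chloride hexahydrate 16.125 mg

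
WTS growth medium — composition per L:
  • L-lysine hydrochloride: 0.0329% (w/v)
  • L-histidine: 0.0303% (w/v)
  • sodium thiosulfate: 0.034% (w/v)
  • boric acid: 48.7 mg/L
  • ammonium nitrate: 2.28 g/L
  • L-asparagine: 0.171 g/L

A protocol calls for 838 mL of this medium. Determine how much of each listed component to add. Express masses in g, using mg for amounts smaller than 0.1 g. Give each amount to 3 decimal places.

L-lysine hydrochloride 0.276 g; L-histidine 0.254 g; sodium thiosulfate 0.285 g; boric acid 40.811 mg; ammonium nitrate 1.911 g; L-asparagine 0.143 g

Target volume = 838 mL = 0.838 L.
L-lysine hydrochloride: 0.0329% w/v = 0.329 g/L → 0.329 × 0.838 L = 0.276 g
L-histidine: 0.0303 g per 100 mL × 838 mL ÷ 100 = 0.254 g
sodium thiosulfate: 0.034 g per 100 mL × 838 mL ÷ 100 = 0.285 g
boric acid: 48.7 mg/L × 0.838 L = 40.811 mg
ammonium nitrate: 2.28 g/L × 0.838 L = 1.911 g
L-asparagine: 0.171 g/L × 0.838 L = 0.143 g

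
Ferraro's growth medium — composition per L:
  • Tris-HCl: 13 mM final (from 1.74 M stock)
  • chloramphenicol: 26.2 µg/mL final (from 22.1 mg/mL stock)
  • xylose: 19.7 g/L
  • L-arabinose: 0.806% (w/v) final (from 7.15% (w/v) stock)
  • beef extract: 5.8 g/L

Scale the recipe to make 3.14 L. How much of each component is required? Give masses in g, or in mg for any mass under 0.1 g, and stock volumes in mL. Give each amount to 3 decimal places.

Tris-HCl 23.460 mL; chloramphenicol 3.723 mL; xylose 61.858 g; L-arabinose 353.964 mL; beef extract 18.212 g

Scale factor relative to 1 L: 3.14.
Tris-HCl: C1V1 = C2V2 → 13 mM × 3140 mL ÷ 1740 mM = 23.460 mL
chloramphenicol: C1V1 = C2V2 → 26.2 µg/mL × 3140 mL ÷ 22100 µg/mL = 3.723 mL
xylose: 19.7 g/L × 3.14 L = 61.858 g
L-arabinose: dilute stock: 0.806% ÷ 7.15% × 3140 mL = 353.964 mL
beef extract: 5.8 g/L × 3.14 L = 18.212 g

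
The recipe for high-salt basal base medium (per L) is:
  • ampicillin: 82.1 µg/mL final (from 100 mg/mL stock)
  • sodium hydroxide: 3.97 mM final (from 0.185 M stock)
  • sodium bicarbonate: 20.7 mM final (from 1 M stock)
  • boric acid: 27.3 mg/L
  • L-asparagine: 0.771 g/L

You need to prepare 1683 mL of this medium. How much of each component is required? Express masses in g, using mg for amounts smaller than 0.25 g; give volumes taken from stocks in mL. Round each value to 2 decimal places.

Scale factor relative to 1 L: 1.683.
ampicillin: C1V1 = C2V2 → 82.1 µg/mL × 1683 mL ÷ 100000 µg/mL = 1.38 mL
sodium hydroxide: V = C2·V2/C1 = 3.97 mM × 1683 mL ÷ 185 mM = 36.12 mL
sodium bicarbonate: C1V1 = C2V2 → 20.7 mM × 1683 mL ÷ 1000 mM = 34.84 mL
boric acid: 27.3 mg/L × 1.683 L = 45.95 mg
L-asparagine: 0.771 g/L × 1.683 L = 1.30 g

ampicillin 1.38 mL; sodium hydroxide 36.12 mL; sodium bicarbonate 34.84 mL; boric acid 45.95 mg; L-asparagine 1.30 g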